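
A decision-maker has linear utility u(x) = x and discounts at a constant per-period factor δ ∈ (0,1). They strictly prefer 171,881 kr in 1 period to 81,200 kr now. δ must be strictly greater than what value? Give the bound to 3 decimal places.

Under u(x) = x this choice says 81200 < δ·171881.
So δ > 81200/171881 = 0.47242.

δ > 0.472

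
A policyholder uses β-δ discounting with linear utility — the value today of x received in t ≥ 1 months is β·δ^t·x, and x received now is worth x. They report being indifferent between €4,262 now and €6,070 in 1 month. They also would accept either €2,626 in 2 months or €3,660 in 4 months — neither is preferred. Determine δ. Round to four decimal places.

δ ≈ 0.8470

From the later pair, β·δ^2·2626 = β·δ^4·3660; dividing through, δ^2 = 2626/3660 = 0.71749, so δ = 0.84705.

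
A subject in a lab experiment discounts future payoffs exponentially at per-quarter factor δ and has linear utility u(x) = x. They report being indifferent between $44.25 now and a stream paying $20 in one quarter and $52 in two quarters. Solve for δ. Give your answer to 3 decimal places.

δ ≈ 0.750

The stream is worth 20δ + 52δ² today, so 20δ + 52δ² = 44.25.
That is, 52δ² + 20δ − 44.25 = 0, a quadratic in δ.
The positive root is δ = [−20 + √(20² + 4·52·44.25)] / (2·52) = (−20 + 98.000)/104 ≈ 0.750.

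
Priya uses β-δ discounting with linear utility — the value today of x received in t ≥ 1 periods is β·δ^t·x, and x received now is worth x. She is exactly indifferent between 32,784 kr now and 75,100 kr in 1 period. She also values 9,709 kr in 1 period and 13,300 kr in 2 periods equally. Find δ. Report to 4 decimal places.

Both payoffs in the second observation are in the future, so β drops out: δ^1·9709 = δ^2·13300 ⇒ δ = 9709/13300 = 0.73000.

δ ≈ 0.7300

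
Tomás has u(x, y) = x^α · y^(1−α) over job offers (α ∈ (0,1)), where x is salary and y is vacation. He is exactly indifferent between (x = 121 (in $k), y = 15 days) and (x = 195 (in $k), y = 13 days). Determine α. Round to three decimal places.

Set the two utilities equal: 121^α·15^(1−α) = 195^α·13^(1−α).
(121/195)^α = (13/15)^(1−α); take logs: α·ln(121/195) = (1−α)·ln(13/15), i.e. α·-0.477209 = (1−α)·-0.143101.
So α/(1−α) = (-0.143101)/(-0.477209) = 0.299871, and α = 0.299871/1.299871 ≈ 0.231.

α ≈ 0.231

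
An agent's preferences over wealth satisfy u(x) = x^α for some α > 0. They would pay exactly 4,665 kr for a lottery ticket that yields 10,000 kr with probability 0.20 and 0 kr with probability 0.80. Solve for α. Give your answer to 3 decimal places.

α ≈ 2.111

EU(lottery) = 0.20·10000^α + 0.80·0 = 0.20·10000^α.
Setting u(4665) equal to that: 4665^α = 0.20·10000^α ⇒ (4665/10000)^α = 0.20.
α = ln(0.20) / ln(4665/10000) = -1.609438/-0.762497 ≈ 2.111.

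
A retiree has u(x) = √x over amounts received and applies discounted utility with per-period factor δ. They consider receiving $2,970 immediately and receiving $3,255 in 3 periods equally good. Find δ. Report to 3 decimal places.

Equating discounted utilities: u(2970) = δ^3·u(3255) ⇒ δ^3 = u(2970)/u(3255).
Since u(x) = √x, δ^3 = √(2970/3255) = 0.95522.
Hence δ = (0.95522)^(1/3) = 0.98484.

δ ≈ 0.985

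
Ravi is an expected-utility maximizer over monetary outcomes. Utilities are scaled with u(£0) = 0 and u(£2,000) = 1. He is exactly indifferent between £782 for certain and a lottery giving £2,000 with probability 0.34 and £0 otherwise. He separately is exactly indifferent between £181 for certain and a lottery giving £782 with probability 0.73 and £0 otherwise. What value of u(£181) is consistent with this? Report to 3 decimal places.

0.248

First, u(£782) = 0.34·u(£2,000) + 0.66·u(£0) = 0.34.
Chaining: u(£181) = 0.73·0.34 + 0.27·0.00 = 0.2482.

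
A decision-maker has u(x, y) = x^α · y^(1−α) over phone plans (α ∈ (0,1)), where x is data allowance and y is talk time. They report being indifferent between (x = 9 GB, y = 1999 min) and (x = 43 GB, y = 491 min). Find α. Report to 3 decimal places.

α ≈ 0.473

Indifference: 9^α · 1999^(1−α) = 43^α · 491^(1−α).
Taking logs: α·ln 9 + (1−α)·ln 1999 = α·ln 43 + (1−α)·ln 491, i.e. α·-1.563976 = (1−α)·-1.403958.
So α/(1−α) = (-1.403958)/(-1.563976) = 0.897685, and α = 0.897685/1.897685 ≈ 0.473.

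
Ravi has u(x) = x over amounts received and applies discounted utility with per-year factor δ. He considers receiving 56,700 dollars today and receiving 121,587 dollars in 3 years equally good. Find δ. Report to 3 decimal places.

The payoff in 3 years is discounted by δ^3, so u(56700) = δ^3·u(121587) and δ^3 = u(56700)/u(121587).
With u(x) = x: δ^3 = 56700/121587 = 0.46633.
So δ = 0.46633^(1/3) ≈ 0.775.

δ ≈ 0.775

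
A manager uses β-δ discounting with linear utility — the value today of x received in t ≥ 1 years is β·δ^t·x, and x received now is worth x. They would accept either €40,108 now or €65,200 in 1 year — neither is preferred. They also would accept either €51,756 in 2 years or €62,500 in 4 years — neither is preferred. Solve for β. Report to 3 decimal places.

Both payoffs in the second observation are in the future, so β drops out: δ^2·51756 = δ^4·62500 ⇒ δ^2 = 51756/62500 = 0.82810, so δ = 0.91000.
Now use the now-vs-future pair: 40108 = β·δ·65200 gives β = 40108/(0.91000·65200) ≈ 0.676.

β ≈ 0.676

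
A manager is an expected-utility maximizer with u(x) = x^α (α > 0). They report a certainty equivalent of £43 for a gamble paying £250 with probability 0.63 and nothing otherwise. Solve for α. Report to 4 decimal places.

α ≈ 0.2625

EU(lottery) = 0.63·250^α + 0.37·0 = 0.63·250^α.
Indifference: 43^α = 0.63·250^α, so (43/250)^α = 0.63.
α = ln(0.63) / ln(43/250) = -0.4620355/-1.7602608 ≈ 0.2625.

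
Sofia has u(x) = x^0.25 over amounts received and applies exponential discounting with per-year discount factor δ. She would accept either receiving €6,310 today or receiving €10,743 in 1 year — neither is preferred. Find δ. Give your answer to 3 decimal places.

δ ≈ 0.875

Equating discounted utilities: u(6310) = δ·u(10743) ⇒ δ = u(6310)/u(10743).
Since u(x) = x^0.25, δ = (6310/10743)^0.25 = 0.58736^0.25 = 0.87544.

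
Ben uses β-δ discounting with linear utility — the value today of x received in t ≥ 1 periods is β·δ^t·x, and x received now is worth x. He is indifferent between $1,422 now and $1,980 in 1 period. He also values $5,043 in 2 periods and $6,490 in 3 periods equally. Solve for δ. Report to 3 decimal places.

From the later pair, β·δ^2·5043 = β·δ^3·6490; dividing through, δ = 5043/6490 = 0.77704.

δ ≈ 0.777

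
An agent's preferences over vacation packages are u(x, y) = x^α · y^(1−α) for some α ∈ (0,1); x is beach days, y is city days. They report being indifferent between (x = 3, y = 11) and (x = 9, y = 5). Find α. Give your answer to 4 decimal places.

The Cobb–Douglas utilities coincide, so 3^α·11^(1−α) = 9^α·5^(1−α).
(3/9)^α = (5/11)^(1−α); take logs: α·ln(3/9) = (1−α)·ln(5/11), i.e. α·-1.0986123 = (1−α)·-0.7884574.
With A = -1.0986123 and B = -0.7884574: α·A = (1−α)·B, so α = B/(A+B) = -0.7884574/-1.8870697 ≈ 0.4178.

α ≈ 0.4178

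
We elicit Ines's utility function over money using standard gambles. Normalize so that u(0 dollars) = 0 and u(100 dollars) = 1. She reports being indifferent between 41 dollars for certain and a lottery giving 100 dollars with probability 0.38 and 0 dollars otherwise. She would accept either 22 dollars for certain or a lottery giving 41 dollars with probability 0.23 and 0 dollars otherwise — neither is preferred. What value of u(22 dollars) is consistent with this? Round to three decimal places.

0.087

From the first indifference, u(41 dollars) = 0.38·u(100 dollars) + 0.62·u(0 dollars) = 0.38·1 + 0.62·0 = 0.38.
Chaining: u(22 dollars) = 0.23·0.38 + 0.77·0.00 = 0.0874.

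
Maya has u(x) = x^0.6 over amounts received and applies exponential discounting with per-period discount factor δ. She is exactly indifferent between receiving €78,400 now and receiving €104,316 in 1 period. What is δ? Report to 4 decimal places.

δ ≈ 0.8425

The payoff in 1 period is discounted by δ, so u(78400) = δ·u(104316) and δ = u(78400)/u(104316).
With u(x) = x^0.6: δ = 78400^0.6/104316^0.6 = (78400/104316)^0.6 = 0.84252.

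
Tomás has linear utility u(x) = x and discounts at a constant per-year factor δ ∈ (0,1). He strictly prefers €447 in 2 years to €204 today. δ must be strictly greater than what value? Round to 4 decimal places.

Under u(x) = x this choice says 204 < δ^2·447.
Dividing by 447: δ^2 > 0.45638. Both sides are positive, so the square root keeps the direction.
δ > 0.45638^(1/2) = 0.6756.

δ > 0.6756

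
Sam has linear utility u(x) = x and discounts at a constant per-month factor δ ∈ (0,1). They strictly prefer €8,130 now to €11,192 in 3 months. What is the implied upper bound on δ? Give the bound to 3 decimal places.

δ < 0.899

Comparing present values: 8130 > δ^3·11192.
So δ^3 < 8130/11192 = 0.72641; taking the cube root of both positive sides preserves the inequality.
δ < (8130/11192)^(1/3) ≈ 0.899.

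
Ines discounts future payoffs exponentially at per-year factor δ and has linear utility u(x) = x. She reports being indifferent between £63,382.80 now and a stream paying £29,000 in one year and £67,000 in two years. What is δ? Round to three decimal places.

δ ≈ 0.780

Present value of the stream is 29000·δ + 67000·δ². Indifference gives 29000δ + 67000δ² = 63382.80.
Rearranged: 67000δ² + 29000δ − 63382.80 = 0.
δ = (−29000 + √(29000² + 4·67000·63382.80)) / (2·67000) = (−29000 + √17827590400.00) / 134000 ≈ 0.780.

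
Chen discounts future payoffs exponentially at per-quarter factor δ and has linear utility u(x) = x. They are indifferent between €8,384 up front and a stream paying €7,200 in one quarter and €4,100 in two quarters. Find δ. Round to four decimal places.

δ ≈ 0.8000

Equating present values: 8384 = 7200δ + 4100δ².
So 4100δ² + 7200δ − 8384 = 0.
By the quadratic formula (taking the positive root), δ = (−7200 + √189337600.00) / 8200 ≈ 0.8000.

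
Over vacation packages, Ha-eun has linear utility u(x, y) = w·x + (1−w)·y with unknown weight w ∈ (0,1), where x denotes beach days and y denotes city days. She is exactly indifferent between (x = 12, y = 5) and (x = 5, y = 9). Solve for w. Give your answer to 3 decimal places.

w = 0.364

Indifference: w·12 + (1−w)·5 = w·5 + (1−w)·9.
Rearranging, 7·w − 4·(1−w) = 0.
The marginal rate of substitution is 4/7, so w = 4/(7+4) = 0.364.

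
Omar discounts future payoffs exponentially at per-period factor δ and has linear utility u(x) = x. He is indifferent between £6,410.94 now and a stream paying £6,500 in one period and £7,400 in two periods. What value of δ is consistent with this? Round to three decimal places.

δ ≈ 0.590

Present value of the stream is 6500·δ + 7400·δ². Indifference gives 6500δ + 7400δ² = 6410.94.
So 7400δ² + 6500δ − 6410.94 = 0.
The positive root is δ = [−6500 + √(6500² + 4·7400·6410.94)] / (2·7400) = (−6500 + 15232.000)/14800 ≈ 0.590.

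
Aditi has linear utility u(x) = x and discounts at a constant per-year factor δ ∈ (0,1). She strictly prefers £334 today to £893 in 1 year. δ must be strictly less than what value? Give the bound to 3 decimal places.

δ < 0.374

The preference means 334 > δ·893.
So δ < 334/893 = 0.37402.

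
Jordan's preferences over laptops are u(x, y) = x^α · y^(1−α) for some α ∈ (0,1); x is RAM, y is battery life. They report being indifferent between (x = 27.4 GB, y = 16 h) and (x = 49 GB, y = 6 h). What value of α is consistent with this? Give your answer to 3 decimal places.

α ≈ 0.628

Indifference: 27.4^α · 16^(1−α) = 49^α · 6^(1−α).
Rearrange to (27.4/49)^α = (6/16)^(1−α) and take logs: α·-0.581277 = (1−α)·-0.980829.
Thus α·(-1.562106) = -0.980829, so α = -0.980829/-1.562106 ≈ 0.628.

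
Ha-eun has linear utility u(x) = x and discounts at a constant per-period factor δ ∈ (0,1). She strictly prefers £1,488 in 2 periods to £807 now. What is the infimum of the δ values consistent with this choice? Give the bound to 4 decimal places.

Comparing present values: 807 < δ^2·1488.
Dividing by 1488: δ^2 > 0.54234. Both sides are positive, so the square root keeps the direction.
δ > (807/1488)^(1/2) ≈ 0.7364.

δ > 0.7364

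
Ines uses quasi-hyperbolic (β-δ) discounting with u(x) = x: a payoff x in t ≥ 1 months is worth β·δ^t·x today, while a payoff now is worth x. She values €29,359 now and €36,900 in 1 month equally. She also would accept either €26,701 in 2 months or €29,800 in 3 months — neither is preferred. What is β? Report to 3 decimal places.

From the later pair, β·δ^2·26701 = β·δ^3·29800; dividing through, δ = 26701/29800 = 0.89601.
Now use the now-vs-future pair: 29359 = β·δ·36900 gives β = 29359/(0.89601·36900) ≈ 0.888.

β ≈ 0.888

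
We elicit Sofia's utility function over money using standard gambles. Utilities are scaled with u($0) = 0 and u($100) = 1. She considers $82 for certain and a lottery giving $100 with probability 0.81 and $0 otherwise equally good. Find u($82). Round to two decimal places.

The indifference gives u($82) = 0.81·u($100) + 0.19·u($0) = 0.81·1 + 0.19·0 = 0.81.

0.81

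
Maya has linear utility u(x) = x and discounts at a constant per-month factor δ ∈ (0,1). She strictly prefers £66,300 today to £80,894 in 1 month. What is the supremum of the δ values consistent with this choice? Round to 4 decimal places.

δ < 0.8196

Under u(x) = x this choice says 66300 > δ·80894.
Dividing through by 80894 gives δ < 0.81959.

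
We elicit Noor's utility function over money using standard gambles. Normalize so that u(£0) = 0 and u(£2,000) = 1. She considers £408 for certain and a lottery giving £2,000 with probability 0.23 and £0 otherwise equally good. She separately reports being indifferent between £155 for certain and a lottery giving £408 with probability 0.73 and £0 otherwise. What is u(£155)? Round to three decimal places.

The first gamble pins u(£408): it must equal 0.23·1 + 0.77·0 = 0.23.
The second indifference gives u(£155) = 0.73·u(£408) + 0.27·u(£0) = 0.73·0.23 + 0.27·0.00 = 0.1679.

0.168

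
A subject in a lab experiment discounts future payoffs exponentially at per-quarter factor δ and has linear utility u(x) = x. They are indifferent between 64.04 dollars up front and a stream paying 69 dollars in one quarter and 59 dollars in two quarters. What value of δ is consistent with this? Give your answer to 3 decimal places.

δ ≈ 0.610

The stream is worth 69δ + 59δ² today, so 69δ + 59δ² = 64.04.
So 59δ² + 69δ − 64.04 = 0.
The positive root is δ = [−69 + √(69² + 4·59·64.04)] / (2·59) = (−69 + 140.977)/118 ≈ 0.610.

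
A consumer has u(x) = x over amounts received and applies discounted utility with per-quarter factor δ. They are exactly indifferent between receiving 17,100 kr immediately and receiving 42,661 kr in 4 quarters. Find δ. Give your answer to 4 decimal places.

δ ≈ 0.7957

The payoff in 4 quarters is discounted by δ^4, so u(17100) = δ^4·u(42661) and δ^4 = u(17100)/u(42661).
With u(x) = x: δ^4 = 17100/42661 = 0.40083.
Hence δ = (0.40083)^(1/4) = 0.795685.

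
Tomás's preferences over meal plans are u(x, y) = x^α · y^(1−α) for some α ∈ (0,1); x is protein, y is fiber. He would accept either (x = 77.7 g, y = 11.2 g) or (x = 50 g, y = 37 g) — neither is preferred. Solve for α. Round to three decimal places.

α ≈ 0.731

Set the two utilities equal: 77.7^α·11.2^(1−α) = 50^α·37^(1−α).
Taking logs: α·ln 77.7 + (1−α)·ln 11.2 = α·ln 50 + (1−α)·ln 37, i.e. α·0.440832 = (1−α)·1.195004.
With A = 0.440832 and B = 1.195004: α·A = (1−α)·B, so α = B/(A+B) = 1.195004/1.635836 ≈ 0.731.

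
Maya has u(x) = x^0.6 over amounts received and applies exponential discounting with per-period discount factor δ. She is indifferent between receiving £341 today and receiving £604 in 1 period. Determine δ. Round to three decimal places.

Indifference means u(341) = δ · u(604), so δ = u(341)/u(604).
With u(x) = x^0.6: δ = 341^0.6/604^0.6 = (341/604)^0.6 = 0.70963.

δ ≈ 0.710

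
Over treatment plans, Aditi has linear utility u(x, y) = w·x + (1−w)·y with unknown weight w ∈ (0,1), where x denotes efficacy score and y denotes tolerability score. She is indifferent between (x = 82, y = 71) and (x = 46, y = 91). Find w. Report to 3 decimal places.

w = 0.357

u(82,71) = u(46,91) means w·82 + (1−w)·71 = w·46 + (1−w)·91.
Rearranging, 36·w − 20·(1−w) = 0.
The marginal rate of substitution is 20/36, so w = 20/(36+20) = 0.357.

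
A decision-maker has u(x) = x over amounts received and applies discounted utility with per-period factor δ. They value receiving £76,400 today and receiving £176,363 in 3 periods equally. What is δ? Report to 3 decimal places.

δ ≈ 0.757

The payoff in 3 periods is discounted by δ^3, so u(76400) = δ^3·u(176363) and δ^3 = u(76400)/u(176363).
With u(x) = x: δ^3 = 76400/176363 = 0.43320.
Hence δ = (0.43320)^(1/3) = 0.75665.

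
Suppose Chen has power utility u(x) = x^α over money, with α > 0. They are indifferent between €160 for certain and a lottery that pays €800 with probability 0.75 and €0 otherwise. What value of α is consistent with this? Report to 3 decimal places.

EU(lottery) = 0.75·800^α + 0.25·0 = 0.75·800^α.
Setting u(160) equal to that: 160^α = 0.75·800^α ⇒ (160/800)^α = 0.75.
Taking logs: α·ln(160/800) = ln(0.75), so α = -0.287682 / -1.609438 ≈ 0.179.

α ≈ 0.179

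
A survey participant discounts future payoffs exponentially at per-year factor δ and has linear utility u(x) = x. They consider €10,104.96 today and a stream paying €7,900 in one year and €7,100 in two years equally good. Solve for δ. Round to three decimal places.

δ ≈ 0.760

The stream is worth 7900δ + 7100δ² today, so 7900δ + 7100δ² = 10104.96.
That is, 7100δ² + 7900δ − 10104.96 = 0, a quadratic in δ.
By the quadratic formula (taking the positive root), δ = (−7900 + √349390864.00) / 14200 ≈ 0.760.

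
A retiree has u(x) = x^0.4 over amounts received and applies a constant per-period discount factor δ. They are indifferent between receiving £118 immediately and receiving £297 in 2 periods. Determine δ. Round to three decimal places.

Indifference means u(118) = δ^2 · u(297), so δ^2 = u(118)/u(297).
Since u(x) = x^0.4, δ^2 = (118/297)^0.4 = 0.39731^0.4 = 0.69127.
Hence δ = (0.69127)^(1/2) = 0.83143.

δ ≈ 0.831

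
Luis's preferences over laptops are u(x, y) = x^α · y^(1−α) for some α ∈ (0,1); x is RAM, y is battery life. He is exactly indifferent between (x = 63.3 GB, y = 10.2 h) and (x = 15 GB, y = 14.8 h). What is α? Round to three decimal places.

α ≈ 0.205

Set the two utilities equal: 63.3^α·10.2^(1−α) = 15^α·14.8^(1−α).
Taking logs: α·ln 63.3 + (1−α)·ln 10.2 = α·ln 15 + (1−α)·ln 14.8, i.e. α·1.439835 = (1−α)·0.372239.
With A = 1.439835 and B = 0.372239: α·A = (1−α)·B, so α = B/(A+B) = 0.372239/1.812074 ≈ 0.205.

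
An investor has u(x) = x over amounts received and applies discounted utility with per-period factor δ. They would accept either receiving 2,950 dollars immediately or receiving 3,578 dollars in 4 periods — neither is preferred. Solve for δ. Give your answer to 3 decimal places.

Equating discounted utilities: u(2950) = δ^4·u(3578) ⇒ δ^4 = u(2950)/u(3578).
With u(x) = x: δ^4 = 2950/3578 = 0.82448.
Hence δ = (0.82448)^(1/4) = 0.95290.

δ ≈ 0.953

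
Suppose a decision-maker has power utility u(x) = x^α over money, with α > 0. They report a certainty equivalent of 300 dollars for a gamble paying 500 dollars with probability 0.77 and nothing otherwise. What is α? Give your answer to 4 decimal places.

The lottery's expected utility is 0.77·u(500) + 0.23·u(0) = 0.77·500^α (since u(0) = 0 for α > 0).
Equating: 300^α = 0.77·500^α, i.e. 0.6000^α = 0.77.
Take logs: α = ln 0.77 / ln(300/500) ≈ 0.511652.

α ≈ 0.5117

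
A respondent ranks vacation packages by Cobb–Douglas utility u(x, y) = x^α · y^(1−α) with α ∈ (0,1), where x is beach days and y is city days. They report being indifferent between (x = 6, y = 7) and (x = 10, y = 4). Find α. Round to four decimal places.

Set the two utilities equal: 6^α·7^(1−α) = 10^α·4^(1−α).
(6/10)^α = (4/7)^(1−α); take logs: α·ln(6/10) = (1−α)·ln(4/7), i.e. α·-0.5108256 = (1−α)·-0.5596158.
With A = -0.5108256 and B = -0.5596158: α·A = (1−α)·B, so α = B/(A+B) = -0.5596158/-1.0704414 ≈ 0.5228.

α ≈ 0.5228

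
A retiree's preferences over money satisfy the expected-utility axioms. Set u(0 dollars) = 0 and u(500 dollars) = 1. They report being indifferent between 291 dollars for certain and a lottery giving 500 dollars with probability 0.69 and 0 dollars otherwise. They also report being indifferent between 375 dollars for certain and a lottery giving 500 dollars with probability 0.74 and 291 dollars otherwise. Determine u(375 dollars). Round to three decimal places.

0.919

From the first indifference, u(291 dollars) = 0.69·u(500 dollars) + 0.31·u(0 dollars) = 0.69·1 + 0.31·0 = 0.69.
Chaining: u(375 dollars) = 0.74·1.00 + 0.26·0.69 = 0.9194.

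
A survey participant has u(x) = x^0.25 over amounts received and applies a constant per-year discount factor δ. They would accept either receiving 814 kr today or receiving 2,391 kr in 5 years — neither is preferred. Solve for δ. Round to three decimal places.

Indifference means u(814) = δ^5 · u(2391), so δ^5 = u(814)/u(2391).
Since u(x) = x^0.25, δ^5 = (814/2391)^0.25 = 0.34044^0.25 = 0.76386.
So δ = 0.76386^(1/5) ≈ 0.948.

δ ≈ 0.948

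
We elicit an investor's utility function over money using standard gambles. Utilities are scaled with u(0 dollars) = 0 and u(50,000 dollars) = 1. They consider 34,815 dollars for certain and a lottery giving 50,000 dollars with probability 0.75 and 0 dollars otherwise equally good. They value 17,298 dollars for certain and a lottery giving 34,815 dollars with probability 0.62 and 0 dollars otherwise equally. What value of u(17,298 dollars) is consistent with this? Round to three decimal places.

0.465

From the first indifference, u(34,815 dollars) = 0.75·u(50,000 dollars) + 0.25·u(0 dollars) = 0.75·1 + 0.25·0 = 0.75.
The second indifference gives u(17,298 dollars) = 0.62·u(34,815 dollars) + 0.38·u(0 dollars) = 0.62·0.75 + 0.38·0.00 = 0.4650.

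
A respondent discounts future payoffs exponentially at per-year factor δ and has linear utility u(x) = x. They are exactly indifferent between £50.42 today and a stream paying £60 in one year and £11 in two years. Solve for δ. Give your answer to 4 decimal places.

δ ≈ 0.7400

Equating present values: 50.42 = 60δ + 11δ².
That is, 11δ² + 60δ − 50.42 = 0, a quadratic in δ.
By the quadratic formula (taking the positive root), δ = (−60 + √5818.48) / 22 ≈ 0.7400.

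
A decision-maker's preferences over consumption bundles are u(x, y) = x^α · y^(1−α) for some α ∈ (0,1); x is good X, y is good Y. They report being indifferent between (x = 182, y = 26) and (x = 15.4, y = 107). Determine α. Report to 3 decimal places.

α ≈ 0.364

Set the two utilities equal: 182^α·26^(1−α) = 15.4^α·107^(1−α).
Taking logs: α·ln 182 + (1−α)·ln 26 = α·ln 15.4 + (1−α)·ln 107, i.e. α·2.469639 = (1−α)·1.414732.
So α/(1−α) = (1.414732)/(2.469639) = 0.572850, and α = 0.572850/1.572850 ≈ 0.364.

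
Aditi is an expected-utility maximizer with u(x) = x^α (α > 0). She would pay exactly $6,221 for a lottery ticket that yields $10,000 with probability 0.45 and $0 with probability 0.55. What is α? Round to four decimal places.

The lottery's expected utility is 0.45·u(10000) + 0.55·u(0) = 0.45·10000^α (since u(0) = 0 for α > 0).
Indifference: 6221^α = 0.45·10000^α, so (6221/10000)^α = 0.45.
Taking logs: α·ln(6221/10000) = ln(0.45), so α = -0.7985077 / -0.4746544 ≈ 1.6823.

α ≈ 1.6823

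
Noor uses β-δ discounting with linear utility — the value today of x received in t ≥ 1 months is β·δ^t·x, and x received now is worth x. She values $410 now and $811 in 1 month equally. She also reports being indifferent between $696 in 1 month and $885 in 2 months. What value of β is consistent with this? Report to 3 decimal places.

β ≈ 0.643

From the later pair, β·δ^1·696 = β·δ^2·885; dividing through, δ = 696/885 = 0.78644.
Now use the now-vs-future pair: 410 = β·δ·811 gives β = 410/(0.78644·811) ≈ 0.643.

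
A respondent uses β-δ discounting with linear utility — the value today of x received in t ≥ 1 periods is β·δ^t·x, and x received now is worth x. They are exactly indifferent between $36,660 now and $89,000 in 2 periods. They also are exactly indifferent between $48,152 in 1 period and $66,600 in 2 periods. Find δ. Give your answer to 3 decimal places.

δ ≈ 0.723

From the later pair, β·δ^1·48152 = β·δ^2·66600; dividing through, δ = 48152/66600 = 0.72300.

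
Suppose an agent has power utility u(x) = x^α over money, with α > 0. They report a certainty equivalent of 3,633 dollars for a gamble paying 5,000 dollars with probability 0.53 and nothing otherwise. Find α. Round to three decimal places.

The lottery's expected utility is 0.53·u(5000) + 0.47·u(0) = 0.53·5000^α (since u(0) = 0 for α > 0).
Indifference: 3633^α = 0.53·5000^α, so (3633/5000)^α = 0.53.
Take logs: α = ln 0.53 / ln(3633/5000) ≈ 1.98785.

α ≈ 1.988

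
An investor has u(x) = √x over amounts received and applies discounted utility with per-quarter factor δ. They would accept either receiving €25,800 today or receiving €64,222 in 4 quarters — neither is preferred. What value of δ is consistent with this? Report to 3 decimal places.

The payoff in 4 quarters is discounted by δ^4, so u(25800) = δ^4·u(64222) and δ^4 = u(25800)/u(64222).
With u(x) = √x: δ^4 = √25800/√64222 = √(25800/64222) = 0.63382.
Hence δ = (0.63382)^(1/4) = 0.89226.

δ ≈ 0.892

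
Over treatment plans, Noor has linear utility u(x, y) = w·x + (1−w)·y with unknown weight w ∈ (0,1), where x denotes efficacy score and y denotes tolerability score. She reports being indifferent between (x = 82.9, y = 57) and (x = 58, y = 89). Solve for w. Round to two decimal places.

Indifference: w·82.9 + (1−w)·57 = w·58 + (1−w)·89.
Rearranging, 24.9·w − 32·(1−w) = 0.
So w/(1−w) = 32/24.9 = 1.2851, giving w = 32/(24.9+32) = 0.56.

w = 0.56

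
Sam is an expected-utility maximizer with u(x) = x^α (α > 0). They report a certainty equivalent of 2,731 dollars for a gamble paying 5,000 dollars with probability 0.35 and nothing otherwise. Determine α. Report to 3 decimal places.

Since u(0) = 0, the lottery's EU is 0.35·5000^α.
Equating: 2731^α = 0.35·5000^α, i.e. 0.5462^α = 0.35.
Taking logs: α·ln(2731/5000) = ln(0.35), so α = -1.049822 / -0.604770 ≈ 1.736.

α ≈ 1.736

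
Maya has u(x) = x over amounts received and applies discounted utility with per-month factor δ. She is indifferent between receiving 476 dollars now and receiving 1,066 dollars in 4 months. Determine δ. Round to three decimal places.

δ ≈ 0.817

Indifference means u(476) = δ^4 · u(1066), so δ^4 = u(476)/u(1066).
With u(x) = x: δ^4 = 476/1066 = 0.44653.
So δ = 0.44653^(1/4) ≈ 0.817.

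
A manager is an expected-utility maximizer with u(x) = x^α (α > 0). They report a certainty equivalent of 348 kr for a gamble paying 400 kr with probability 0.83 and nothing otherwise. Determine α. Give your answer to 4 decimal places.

EU(lottery) = 0.83·400^α + 0.17·0 = 0.83·400^α.
Indifference: 348^α = 0.83·400^α, so (348/400)^α = 0.83.
Taking logs: α·ln(348/400) = ln(0.83), so α = -0.1863296 / -0.1392621 ≈ 1.3380.

α ≈ 1.3380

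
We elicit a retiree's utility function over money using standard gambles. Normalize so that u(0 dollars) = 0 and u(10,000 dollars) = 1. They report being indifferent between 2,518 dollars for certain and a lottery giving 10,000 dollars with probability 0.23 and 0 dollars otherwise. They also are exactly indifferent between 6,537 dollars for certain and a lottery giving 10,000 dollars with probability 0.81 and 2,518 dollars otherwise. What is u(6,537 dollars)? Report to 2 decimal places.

0.85

From the first indifference, u(2,518 dollars) = 0.23·u(10,000 dollars) + 0.77·u(0 dollars) = 0.23·1 + 0.77·0 = 0.23.
Then u(6,537 dollars) = 0.81·u(10,000 dollars) + 0.19·u(2,518 dollars) = 0.81·1.00 + 0.19·0.23 = 0.8537.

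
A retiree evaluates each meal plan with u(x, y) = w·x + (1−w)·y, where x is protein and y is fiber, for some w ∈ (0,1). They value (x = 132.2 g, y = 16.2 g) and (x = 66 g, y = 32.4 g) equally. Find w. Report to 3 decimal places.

Equating utilities: w·132.2 + (1−w)·16.2 = w·66 + (1−w)·32.4.
Rearranging, 66.2·w − 16.2·(1−w) = 0.
The marginal rate of substitution is 16.2/66.2, so w = 16.2/(66.2+16.2) = 0.197.

w = 0.197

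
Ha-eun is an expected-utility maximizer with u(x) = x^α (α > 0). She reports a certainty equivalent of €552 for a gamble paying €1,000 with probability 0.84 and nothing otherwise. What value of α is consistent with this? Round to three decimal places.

α ≈ 0.293

The lottery's expected utility is 0.84·u(1000) + 0.16·u(0) = 0.84·1000^α (since u(0) = 0 for α > 0).
Equating: 552^α = 0.84·1000^α, i.e. 0.5520^α = 0.84.
α = ln(0.84) / ln(552/1000) = -0.174353/-0.594207 ≈ 0.293.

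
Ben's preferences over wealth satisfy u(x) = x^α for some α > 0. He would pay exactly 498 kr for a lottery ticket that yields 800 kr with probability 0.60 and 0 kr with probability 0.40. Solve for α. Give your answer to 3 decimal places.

EU(lottery) = 0.60·800^α + 0.40·0 = 0.60·800^α.
Equating: 498^α = 0.60·800^α, i.e. 0.6225^α = 0.60.
α = ln(0.60) / ln(498/800) = -0.510826/-0.474012 ≈ 1.078.

α ≈ 1.078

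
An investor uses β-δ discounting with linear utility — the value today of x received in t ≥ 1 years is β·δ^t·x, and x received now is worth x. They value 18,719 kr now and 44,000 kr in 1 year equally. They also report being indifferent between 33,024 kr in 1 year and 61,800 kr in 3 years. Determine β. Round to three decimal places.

β ≈ 0.582

Both payoffs in the second observation are in the future, so β drops out: δ^1·33024 = δ^3·61800 ⇒ δ^2 = 33024/61800 = 0.53437, so δ = 0.73101.
The first indifference: 18719 = β·δ·44000, so β = 18719/(δ·44000) = 18719/(0.73101·44000) ≈ 0.582.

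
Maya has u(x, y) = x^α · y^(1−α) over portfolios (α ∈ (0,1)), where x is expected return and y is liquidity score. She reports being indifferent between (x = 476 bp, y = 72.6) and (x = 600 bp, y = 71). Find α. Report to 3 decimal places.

α ≈ 0.088

The Cobb–Douglas utilities coincide, so 476^α·72.6^(1−α) = 600^α·71^(1−α).
(476/600)^α = (71/72.6)^(1−α); take logs: α·ln(476/600) = (1−α)·ln(71/72.6), i.e. α·-0.231512 = (1−α)·-0.022285.
With A = -0.231512 and B = -0.022285: α·A = (1−α)·B, so α = B/(A+B) = -0.022285/-0.253797 ≈ 0.088.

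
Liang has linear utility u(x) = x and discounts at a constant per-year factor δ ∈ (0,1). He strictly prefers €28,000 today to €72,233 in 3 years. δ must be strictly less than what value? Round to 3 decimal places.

δ < 0.729

Under u(x) = x this choice says 28000 > δ^3·72233.
Hence δ^3 < 28000/72233 = 0.38763, and x ↦ x^(1/3) is increasing on (0,∞).
δ < 0.38763^(1/3) = 0.729.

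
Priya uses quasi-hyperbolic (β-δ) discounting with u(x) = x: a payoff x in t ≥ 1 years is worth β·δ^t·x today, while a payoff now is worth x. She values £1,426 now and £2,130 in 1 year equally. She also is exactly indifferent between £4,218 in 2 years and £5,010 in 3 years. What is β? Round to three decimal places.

β ≈ 0.795

The second indifference involves only future payoffs, so β cancels: β·δ^2·4218 = β·δ^3·5010, giving δ = 4218/5010 = 0.84192.
Substituting δ into 1426 = β·δ·2130: β = 1426/(1793.281) ≈ 0.795.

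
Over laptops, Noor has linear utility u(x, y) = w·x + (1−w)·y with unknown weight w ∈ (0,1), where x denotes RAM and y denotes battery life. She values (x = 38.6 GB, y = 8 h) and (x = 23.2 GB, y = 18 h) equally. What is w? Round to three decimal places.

Equating utilities: w·38.6 + (1−w)·8 = w·23.2 + (1−w)·18.
Collecting terms: w·15.4 = (1−w)·10.
The marginal rate of substitution is 10/15.4, so w = 10/(15.4+10) = 0.394.

w = 0.394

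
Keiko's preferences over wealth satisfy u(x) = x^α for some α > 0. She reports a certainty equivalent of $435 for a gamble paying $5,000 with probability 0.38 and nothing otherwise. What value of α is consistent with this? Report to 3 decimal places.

α ≈ 0.396

Since u(0) = 0, the lottery's EU is 0.38·5000^α.
Indifference: 435^α = 0.38·5000^α, so (435/5000)^α = 0.38.
Taking logs: α·ln(435/5000) = ln(0.38), so α = -0.967584 / -2.441847 ≈ 0.396.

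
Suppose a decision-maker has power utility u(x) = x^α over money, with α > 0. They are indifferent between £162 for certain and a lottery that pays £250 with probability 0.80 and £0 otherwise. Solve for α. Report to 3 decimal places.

α ≈ 0.514

Since u(0) = 0, the lottery's EU is 0.80·250^α.
Setting u(162) equal to that: 162^α = 0.80·250^α ⇒ (162/250)^α = 0.80.
α = ln(0.80) / ln(162/250) = -0.223144/-0.433865 ≈ 0.514.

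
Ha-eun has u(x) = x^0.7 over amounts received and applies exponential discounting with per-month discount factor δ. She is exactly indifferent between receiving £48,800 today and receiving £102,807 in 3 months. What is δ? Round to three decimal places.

δ ≈ 0.840

Equating discounted utilities: u(48800) = δ^3·u(102807) ⇒ δ^3 = u(48800)/u(102807).
With u(x) = x^0.7: δ^3 = 48800^0.7/102807^0.7 = (48800/102807)^0.7 = 0.59358.
Hence δ = (0.59358)^(1/3) = 0.84041.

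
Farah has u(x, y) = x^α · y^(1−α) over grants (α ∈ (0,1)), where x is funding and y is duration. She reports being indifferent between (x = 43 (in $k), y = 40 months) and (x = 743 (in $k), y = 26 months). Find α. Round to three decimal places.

α ≈ 0.131

Set the two utilities equal: 43^α·40^(1−α) = 743^α·26^(1−α).
Rearrange to (43/743)^α = (26/40)^(1−α) and take logs: α·-2.849496 = (1−α)·-0.430783.
Thus α·(-3.280279) = -0.430783, so α = -0.430783/-3.280279 ≈ 0.131.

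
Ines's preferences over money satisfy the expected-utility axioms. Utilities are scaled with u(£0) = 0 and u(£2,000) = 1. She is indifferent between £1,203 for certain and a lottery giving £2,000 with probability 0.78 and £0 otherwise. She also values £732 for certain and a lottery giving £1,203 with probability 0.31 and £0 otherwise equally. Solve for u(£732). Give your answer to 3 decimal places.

0.242

From the first indifference, u(£1,203) = 0.78·u(£2,000) + 0.22·u(£0) = 0.78·1 + 0.22·0 = 0.78.
Chaining: u(£732) = 0.31·0.78 + 0.69·0.00 = 0.2418.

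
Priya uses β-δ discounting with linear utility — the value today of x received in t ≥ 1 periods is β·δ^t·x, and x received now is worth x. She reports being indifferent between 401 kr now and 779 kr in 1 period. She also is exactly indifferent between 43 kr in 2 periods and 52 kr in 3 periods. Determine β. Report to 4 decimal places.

β ≈ 0.6225

Both payoffs in the second observation are in the future, so β drops out: δ^2·43 = δ^3·52 ⇒ δ = 43/52 = 0.82692.
The first indifference: 401 = β·δ·779, so β = 401/(δ·779) = 401/(0.82692·779) ≈ 0.6225.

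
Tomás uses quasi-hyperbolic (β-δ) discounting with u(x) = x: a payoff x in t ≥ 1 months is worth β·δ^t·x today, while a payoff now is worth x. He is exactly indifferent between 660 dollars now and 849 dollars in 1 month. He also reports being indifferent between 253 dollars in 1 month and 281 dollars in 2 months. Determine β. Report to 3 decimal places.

The second indifference involves only future payoffs, so β cancels: β·δ^1·253 = β·δ^2·281, giving δ = 253/281 = 0.90036.
The first indifference: 660 = β·δ·849, so β = 660/(δ·849) = 660/(0.90036·849) ≈ 0.863.

β ≈ 0.863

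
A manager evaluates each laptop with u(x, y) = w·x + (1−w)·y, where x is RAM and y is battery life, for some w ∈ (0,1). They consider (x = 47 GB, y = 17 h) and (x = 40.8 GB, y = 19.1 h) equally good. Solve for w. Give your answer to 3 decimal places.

w = 0.253

u(47,17) = u(40.8,19.1) means w·47 + (1−w)·17 = w·40.8 + (1−w)·19.1.
Collecting terms: w·6.2 = (1−w)·2.1.
So w/(1−w) = 2.1/6.2 = 0.3387, giving w = 2.1/(6.2+2.1) = 0.253.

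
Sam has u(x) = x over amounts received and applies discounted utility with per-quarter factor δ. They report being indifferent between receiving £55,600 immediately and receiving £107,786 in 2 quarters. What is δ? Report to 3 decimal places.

Indifference means u(55600) = δ^2 · u(107786), so δ^2 = u(55600)/u(107786).
With u(x) = x: δ^2 = 55600/107786 = 0.51584.
So δ = 0.51584^(1/2) ≈ 0.718.

δ ≈ 0.718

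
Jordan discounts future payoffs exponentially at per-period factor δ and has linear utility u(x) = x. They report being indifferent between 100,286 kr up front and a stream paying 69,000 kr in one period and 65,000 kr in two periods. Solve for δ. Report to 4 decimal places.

δ ≈ 0.8200

Equating present values: 100286 = 69000δ + 65000δ².
Rearranged: 65000δ² + 69000δ − 100286 = 0.
By the quadratic formula (taking the positive root), δ = (−69000 + √30835360000.00) / 130000 ≈ 0.8200.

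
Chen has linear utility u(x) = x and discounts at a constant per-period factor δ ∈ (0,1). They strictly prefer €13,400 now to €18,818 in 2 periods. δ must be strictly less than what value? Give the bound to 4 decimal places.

The preference means 13400 > δ^2·18818.
Hence δ^2 < 13400/18818 = 0.71208, and x ↦ x^(1/2) is increasing on (0,∞).
δ < (13400/18818)^(1/2) ≈ 0.8439.

δ < 0.8439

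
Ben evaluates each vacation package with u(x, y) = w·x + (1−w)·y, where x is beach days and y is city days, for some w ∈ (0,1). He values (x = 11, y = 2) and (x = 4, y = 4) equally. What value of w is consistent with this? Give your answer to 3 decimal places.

u(11,2) = u(4,4) means w·11 + (1−w)·2 = w·4 + (1−w)·4.
Rearranging, 7·w − 2·(1−w) = 0.
So w/(1−w) = 2/7 = 0.2857, giving w = 2/(7+2) = 0.222.

w = 0.222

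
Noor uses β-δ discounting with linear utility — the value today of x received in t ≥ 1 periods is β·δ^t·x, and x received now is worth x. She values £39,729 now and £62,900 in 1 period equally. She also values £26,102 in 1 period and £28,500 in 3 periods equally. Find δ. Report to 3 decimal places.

The second indifference involves only future payoffs, so β cancels: β·δ^1·26102 = β·δ^3·28500, giving δ^2 = 26102/28500 = 0.91586, so δ = 0.95701.

δ ≈ 0.957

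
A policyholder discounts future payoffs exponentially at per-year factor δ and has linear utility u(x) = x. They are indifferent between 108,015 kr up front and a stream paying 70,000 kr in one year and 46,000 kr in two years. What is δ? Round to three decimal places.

The stream is worth 70000δ + 46000δ² today, so 70000δ + 46000δ² = 108015.
That is, 46000δ² + 70000δ − 108015 = 0, a quadratic in δ.
The positive root is δ = [−70000 + √(70000² + 4·46000·108015)] / (2·46000) = (−70000 + 157400.000)/92000 ≈ 0.950.

δ ≈ 0.950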